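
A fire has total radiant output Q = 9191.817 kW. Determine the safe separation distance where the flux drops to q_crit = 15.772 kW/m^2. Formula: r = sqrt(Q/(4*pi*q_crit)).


4*pi*q_crit = 198.20
Q/(4*pi*q_crit) = 46.377
r = sqrt(46.377) = 6.8101 m

6.8101 m


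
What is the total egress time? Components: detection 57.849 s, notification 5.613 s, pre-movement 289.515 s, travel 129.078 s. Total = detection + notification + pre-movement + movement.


Total = 57.849 + 5.613 + 289.515 + 129.078 = 482.055 s

482.055 s


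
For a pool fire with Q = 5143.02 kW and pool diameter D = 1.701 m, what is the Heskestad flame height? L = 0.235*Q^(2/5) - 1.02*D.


Q^(2/5) = 30.513
0.235 * Q^(2/5) = 7.1706
1.02 * D = 1.7350
L = 5.4356 m

5.4356 m


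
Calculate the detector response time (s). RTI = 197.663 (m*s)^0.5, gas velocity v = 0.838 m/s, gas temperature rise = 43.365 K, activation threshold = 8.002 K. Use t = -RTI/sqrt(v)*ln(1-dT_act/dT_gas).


dT_act/dT_gas = 0.18453
ln(1 - 0.18453) = -0.20399
t = -197.663 / sqrt(0.838) * -0.20399 = 44.046 s

44.046 s


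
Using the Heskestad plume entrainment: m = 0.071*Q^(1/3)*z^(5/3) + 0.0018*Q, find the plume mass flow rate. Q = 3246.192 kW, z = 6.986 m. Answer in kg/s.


Q^(1/3) = 14.807
z^(5/3) = 25.530
First term = 0.071 * 14.807 * 25.530 = 26.839
Second term = 0.0018 * 3246.192 = 5.8431
m = 32.682 kg/s

32.682 kg/s


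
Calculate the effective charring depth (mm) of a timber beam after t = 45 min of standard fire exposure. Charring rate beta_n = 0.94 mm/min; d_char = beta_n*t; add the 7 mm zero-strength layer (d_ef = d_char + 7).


d_char = 0.94 * 45 = 42.3 mm
d_ef = 42.3 + 1.0*7 = 49.3 mm

49.3 mm


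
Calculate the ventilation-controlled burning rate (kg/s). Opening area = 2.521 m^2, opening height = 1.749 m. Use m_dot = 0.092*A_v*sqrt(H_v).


sqrt(H_v) = 1.3225
m_dot = 0.092 * 2.521 * 1.3225 = 0.30673 kg/s

0.30673 kg/s


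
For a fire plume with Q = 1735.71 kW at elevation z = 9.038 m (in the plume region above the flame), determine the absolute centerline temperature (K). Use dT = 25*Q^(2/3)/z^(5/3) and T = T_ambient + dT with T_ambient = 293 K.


Q^(2/3) = 144.43
z^(5/3) = 39.215
dT = 25 * 144.43 / 39.215 = 92.074 K
T = 293 + 92.074 = 385.07 K

385.07 K


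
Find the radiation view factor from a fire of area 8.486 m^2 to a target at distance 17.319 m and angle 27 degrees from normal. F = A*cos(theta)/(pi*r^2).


cos(27 deg) = 0.89101
pi*r^2 = 942.31
F = 8.486 * 0.89101 / 942.31 = 0.0080240

0.0080240


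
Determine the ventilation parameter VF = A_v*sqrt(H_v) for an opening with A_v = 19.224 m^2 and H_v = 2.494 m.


sqrt(H_v) = 1.5792
VF = 19.224 * 1.5792 = 30.359 m^(5/2)

30.359 m^(5/2)


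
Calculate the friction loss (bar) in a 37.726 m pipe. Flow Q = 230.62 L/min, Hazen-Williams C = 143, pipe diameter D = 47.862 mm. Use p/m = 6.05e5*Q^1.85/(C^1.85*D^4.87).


Q^1.85 = 23516
C^1.85 = 9713.4
D^4.87 = 1.5190e+08
p/m = 0.0096425 bar/m
p_total = 0.0096425 * 37.726 = 0.36377 bar

0.36377 bar


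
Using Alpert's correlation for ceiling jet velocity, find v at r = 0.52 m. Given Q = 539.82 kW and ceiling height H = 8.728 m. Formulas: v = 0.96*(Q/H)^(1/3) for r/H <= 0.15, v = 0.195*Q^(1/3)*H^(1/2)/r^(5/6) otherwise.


r/H = 0.52 / 8.728 = 0.059578
r/H <= 0.15, so v = 0.96*(Q/H)^(1/3)
Q/H = 61.849
(Q/H)^(1/3) = 3.9547
v = 0.96 * 3.9547 = 3.7965 m/s

3.7965 m/s


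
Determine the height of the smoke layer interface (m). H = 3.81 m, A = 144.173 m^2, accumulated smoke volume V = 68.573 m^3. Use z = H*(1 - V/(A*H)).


V/(A*H) = 0.12484
1 - 0.12484 = 0.87516
z = 3.81 * 0.87516 = 3.3344 m

3.3344 m


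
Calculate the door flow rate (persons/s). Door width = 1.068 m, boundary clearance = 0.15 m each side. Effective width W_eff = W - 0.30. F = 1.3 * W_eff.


W_eff = 1.068 - 0.30 = 0.768 m
F = 1.3 * 0.768 = 0.99840 persons/s

0.99840 persons/s


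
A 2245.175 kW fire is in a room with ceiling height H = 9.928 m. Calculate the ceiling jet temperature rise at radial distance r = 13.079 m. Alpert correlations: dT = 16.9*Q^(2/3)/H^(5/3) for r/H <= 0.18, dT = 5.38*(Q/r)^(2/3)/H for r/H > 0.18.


r/H = 13.079 / 9.928 = 1.3174
r/H > 0.18, so dT = 5.38*(Q/r)^(2/3)/H
Q/r = 171.66
(Q/r)^(2/3) = 30.888
dT = 5.38 * 30.888 / 9.928 = 16.738 K

16.738 K


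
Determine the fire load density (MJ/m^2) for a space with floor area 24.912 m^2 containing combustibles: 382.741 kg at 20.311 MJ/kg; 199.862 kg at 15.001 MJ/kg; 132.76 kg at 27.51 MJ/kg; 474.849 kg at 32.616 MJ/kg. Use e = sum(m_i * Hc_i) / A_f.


Total energy = 382.741*20.311 + 199.862*15.001 + 132.76*27.51 + 474.849*32.616
= 7773.852 + 2998.130 + 3652.228 + 15487.67
= 29911.88 MJ
e = 29911.88 / 24.912 = 1200.7 MJ/m^2

1200.7 MJ/m^2


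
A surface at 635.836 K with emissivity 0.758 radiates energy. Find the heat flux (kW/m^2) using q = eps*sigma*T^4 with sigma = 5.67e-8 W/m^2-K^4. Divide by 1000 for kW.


T^4 = 1.6345e+11
q = 0.758 * 5.67e-8 * 1.6345e+11 / 1000 = 7.0248 kW/m^2

7.0248 kW/m^2


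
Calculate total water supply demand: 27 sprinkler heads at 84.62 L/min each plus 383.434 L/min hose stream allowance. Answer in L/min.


Sprinkler demand = 27 * 84.62 = 2284.74 L/min
Total = 2284.74 + 383.434 = 2668.174 L/min

2668.174 L/min


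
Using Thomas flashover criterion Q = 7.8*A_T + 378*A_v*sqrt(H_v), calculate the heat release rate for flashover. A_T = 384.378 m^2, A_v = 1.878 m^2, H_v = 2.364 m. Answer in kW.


7.8*A_T = 2998.1
sqrt(H_v) = 1.5375
378*A_v*sqrt(H_v) = 1091.5
Q = 2998.1 + 1091.5 = 4089.6 kW

4089.6 kW


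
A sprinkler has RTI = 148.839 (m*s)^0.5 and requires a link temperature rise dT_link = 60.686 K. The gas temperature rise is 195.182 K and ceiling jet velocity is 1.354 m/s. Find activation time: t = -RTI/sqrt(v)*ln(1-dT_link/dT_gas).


dT_link/dT_gas = 0.31092
ln(1 - 0.31092) = -0.37240
t = -148.839 / sqrt(1.354) * -0.37240 = 47.634 s

47.634 s


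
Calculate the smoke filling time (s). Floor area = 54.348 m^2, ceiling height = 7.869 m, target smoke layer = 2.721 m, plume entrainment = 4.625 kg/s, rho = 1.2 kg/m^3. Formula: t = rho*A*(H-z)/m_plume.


H - z = 5.148 m
t = 1.2 * 54.348 * 5.148 / 4.625 = 72.592 s

72.592 s


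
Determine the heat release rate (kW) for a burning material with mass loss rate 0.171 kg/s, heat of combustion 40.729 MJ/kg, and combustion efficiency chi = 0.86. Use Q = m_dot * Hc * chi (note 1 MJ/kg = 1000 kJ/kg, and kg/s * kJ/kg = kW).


Hc = 40.729 MJ/kg = 40.729 * 1000 kJ/kg = 40729 kJ/kg
Q = 0.171 kg/s * 40729 kJ/kg * 0.86 = 5989.6 kW

5989.6 kW


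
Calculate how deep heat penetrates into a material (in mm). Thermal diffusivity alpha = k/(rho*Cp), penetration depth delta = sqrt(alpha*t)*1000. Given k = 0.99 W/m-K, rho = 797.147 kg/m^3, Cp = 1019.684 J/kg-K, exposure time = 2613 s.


alpha = 0.99 / (797.147 * 1019.684) = 1.2180e-06 m^2/s
alpha * t = 0.0031825
delta = sqrt(0.0031825) * 1000 = 56.414 mm

56.414 mm


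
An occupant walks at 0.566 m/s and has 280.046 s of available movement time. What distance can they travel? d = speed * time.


d = 0.566 * 280.046 = 158.51 m

158.51 m


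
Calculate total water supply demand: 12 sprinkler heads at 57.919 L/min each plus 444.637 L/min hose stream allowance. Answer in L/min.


Sprinkler demand = 12 * 57.919 = 695.028 L/min
Total = 695.028 + 444.637 = 1139.665 L/min

1139.665 L/min


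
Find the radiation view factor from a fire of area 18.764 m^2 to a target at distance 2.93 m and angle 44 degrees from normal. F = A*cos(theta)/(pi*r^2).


cos(44 deg) = 0.71934
pi*r^2 = 26.970
F = 18.764 * 0.71934 / 26.970 = 0.50047

0.50047


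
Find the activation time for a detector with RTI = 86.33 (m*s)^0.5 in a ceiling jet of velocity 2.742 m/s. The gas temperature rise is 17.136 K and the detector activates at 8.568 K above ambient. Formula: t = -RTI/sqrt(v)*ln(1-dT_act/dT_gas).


dT_act/dT_gas = 0.5
ln(1 - 0.5) = -0.69315
t = -86.33 / sqrt(2.742) * -0.69315 = 36.137 s

36.137 s


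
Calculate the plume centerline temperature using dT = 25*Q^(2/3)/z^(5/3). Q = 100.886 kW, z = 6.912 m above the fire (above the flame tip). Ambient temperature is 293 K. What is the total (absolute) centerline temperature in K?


Q^(2/3) = 21.671
z^(5/3) = 25.081
dT = 25 * 21.671 / 25.081 = 21.602 K
T = 293 + 21.602 = 314.60 K

314.60 K


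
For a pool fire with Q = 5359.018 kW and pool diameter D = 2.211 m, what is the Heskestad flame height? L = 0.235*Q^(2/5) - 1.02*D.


Q^(2/5) = 31.019
0.235 * Q^(2/5) = 7.2896
1.02 * D = 2.2552
L = 5.0344 m

5.0344 m


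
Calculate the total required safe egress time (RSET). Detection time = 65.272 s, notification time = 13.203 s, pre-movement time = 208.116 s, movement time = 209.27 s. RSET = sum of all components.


Total = 65.272 + 13.203 + 208.116 + 209.27 = 495.861 s

495.861 s


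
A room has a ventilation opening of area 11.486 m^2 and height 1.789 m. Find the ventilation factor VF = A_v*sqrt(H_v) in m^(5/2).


sqrt(H_v) = 1.3375
VF = 11.486 * 1.3375 = 15.363 m^(5/2)

15.363 m^(5/2)


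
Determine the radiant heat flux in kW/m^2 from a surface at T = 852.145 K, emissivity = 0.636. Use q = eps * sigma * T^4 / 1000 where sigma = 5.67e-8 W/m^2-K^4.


T^4 = 5.2730e+11
q = 0.636 * 5.67e-8 * 5.2730e+11 / 1000 = 19.015 kW/m^2

19.015 kW/m^2


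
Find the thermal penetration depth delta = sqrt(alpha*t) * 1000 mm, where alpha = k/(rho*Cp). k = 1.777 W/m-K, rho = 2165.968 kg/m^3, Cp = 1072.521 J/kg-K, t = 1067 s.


alpha = 1.777 / (2165.968 * 1072.521) = 7.6494e-07 m^2/s
alpha * t = 0.00081620
delta = sqrt(0.00081620) * 1000 = 28.569 mm

28.569 mm


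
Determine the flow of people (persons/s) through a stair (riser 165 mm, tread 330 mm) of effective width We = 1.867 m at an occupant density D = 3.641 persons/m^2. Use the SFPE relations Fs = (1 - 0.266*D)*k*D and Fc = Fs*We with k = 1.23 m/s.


1 - 0.266*D = 1 - 0.266*3.641 = 0.031494
Fs = 0.031494 * 1.23 * 3.641 = 0.14104 persons/(s*m)
Fc = 0.14104 * 1.867 = 0.26333 persons/s

0.26333 persons/s


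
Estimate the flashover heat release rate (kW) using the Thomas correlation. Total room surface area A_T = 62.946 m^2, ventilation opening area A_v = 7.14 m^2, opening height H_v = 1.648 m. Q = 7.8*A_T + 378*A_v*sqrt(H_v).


7.8*A_T = 490.98
sqrt(H_v) = 1.2837
378*A_v*sqrt(H_v) = 3464.7
Q = 490.98 + 3464.7 = 3955.7 kW

3955.7 kW


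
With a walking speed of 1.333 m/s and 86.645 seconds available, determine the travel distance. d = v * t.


d = 1.333 * 86.645 = 115.50 m

115.50 m


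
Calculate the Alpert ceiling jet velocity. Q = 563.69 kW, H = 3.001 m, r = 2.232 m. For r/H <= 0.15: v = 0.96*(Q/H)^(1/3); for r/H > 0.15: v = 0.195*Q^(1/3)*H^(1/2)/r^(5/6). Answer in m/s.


r/H = 2.232 / 3.001 = 0.74375
r/H > 0.15, so v = 0.195*Q^(1/3)*H^(1/2)/r^(5/6)
Q^(1/3) = 8.2606
H^(1/2) = 1.7323
r^(5/6) = 1.9524
v = 0.195 * 8.2606 * 1.7323 / 1.9524 = 1.4292 m/s

1.4292 m/s


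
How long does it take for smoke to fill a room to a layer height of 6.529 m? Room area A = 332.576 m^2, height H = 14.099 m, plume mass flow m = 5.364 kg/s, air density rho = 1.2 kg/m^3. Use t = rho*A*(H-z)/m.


H - z = 7.57 m
t = 1.2 * 332.576 * 7.57 / 5.364 = 563.22 s

563.22 s


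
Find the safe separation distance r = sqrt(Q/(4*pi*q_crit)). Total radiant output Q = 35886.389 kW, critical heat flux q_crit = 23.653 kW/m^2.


4*pi*q_crit = 297.23
Q/(4*pi*q_crit) = 120.74
r = sqrt(120.74) = 10.988 m

10.988 m


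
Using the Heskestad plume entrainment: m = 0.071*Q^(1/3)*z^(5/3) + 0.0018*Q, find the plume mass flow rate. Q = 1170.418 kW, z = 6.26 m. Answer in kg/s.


Q^(1/3) = 10.539
z^(5/3) = 21.263
First term = 0.071 * 10.539 * 21.263 = 15.910
Second term = 0.0018 * 1170.418 = 2.1068
m = 18.016 kg/s

18.016 kg/s


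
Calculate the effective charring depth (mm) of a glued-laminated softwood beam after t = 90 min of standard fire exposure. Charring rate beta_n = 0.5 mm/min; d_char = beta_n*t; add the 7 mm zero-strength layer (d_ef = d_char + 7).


d_char = 0.5 * 90 = 45 mm
d_ef = 45 + 1.0*7 = 52 mm

52 mm


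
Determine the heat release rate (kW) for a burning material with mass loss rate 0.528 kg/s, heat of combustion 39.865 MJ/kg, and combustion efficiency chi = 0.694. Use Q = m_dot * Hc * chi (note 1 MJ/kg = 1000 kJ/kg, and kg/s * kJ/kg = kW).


Hc = 39.865 MJ/kg = 39.865 * 1000 kJ/kg = 39865 kJ/kg
Q = 0.528 kg/s * 39865 kJ/kg * 0.694 = 14608 kW

14608 kW


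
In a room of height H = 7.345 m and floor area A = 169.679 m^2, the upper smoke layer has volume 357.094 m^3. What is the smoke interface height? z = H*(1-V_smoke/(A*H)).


V/(A*H) = 0.28653
1 - 0.28653 = 0.71347
z = 7.345 * 0.71347 = 5.2405 m

5.2405 m


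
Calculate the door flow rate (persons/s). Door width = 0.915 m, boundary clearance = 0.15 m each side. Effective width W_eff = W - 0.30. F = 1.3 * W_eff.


W_eff = 0.915 - 0.30 = 0.615 m
F = 1.3 * 0.615 = 0.79950 persons/s

0.79950 persons/s


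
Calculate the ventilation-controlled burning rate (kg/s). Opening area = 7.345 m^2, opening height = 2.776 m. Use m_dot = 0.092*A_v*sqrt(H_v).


sqrt(H_v) = 1.6661
m_dot = 0.092 * 7.345 * 1.6661 = 1.1259 kg/s

1.1259 kg/s


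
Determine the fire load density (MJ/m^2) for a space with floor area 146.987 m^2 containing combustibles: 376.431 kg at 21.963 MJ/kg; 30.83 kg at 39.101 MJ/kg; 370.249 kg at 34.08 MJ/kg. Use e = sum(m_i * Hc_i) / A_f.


Total energy = 376.431*21.963 + 30.83*39.101 + 370.249*34.08
= 8267.554 + 1205.484 + 12618.09
= 22091.12 MJ
e = 22091.12 / 146.987 = 150.29 MJ/m^2

150.29 MJ/m^2


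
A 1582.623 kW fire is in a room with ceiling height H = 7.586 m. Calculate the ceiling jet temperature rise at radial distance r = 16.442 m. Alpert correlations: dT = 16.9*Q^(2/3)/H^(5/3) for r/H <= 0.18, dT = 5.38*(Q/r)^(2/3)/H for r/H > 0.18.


r/H = 16.442 / 7.586 = 2.1674
r/H > 0.18, so dT = 5.38*(Q/r)^(2/3)/H
Q/r = 96.255
(Q/r)^(2/3) = 21.003
dT = 5.38 * 21.003 / 7.586 = 14.895 K

14.895 K


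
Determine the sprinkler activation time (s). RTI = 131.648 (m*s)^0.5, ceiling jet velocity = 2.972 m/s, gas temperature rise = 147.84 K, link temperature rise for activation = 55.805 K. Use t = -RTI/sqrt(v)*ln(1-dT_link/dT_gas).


dT_link/dT_gas = 0.37747
ln(1 - 0.37747) = -0.47396
t = -131.648 / sqrt(2.972) * -0.47396 = 36.194 s

36.194 s


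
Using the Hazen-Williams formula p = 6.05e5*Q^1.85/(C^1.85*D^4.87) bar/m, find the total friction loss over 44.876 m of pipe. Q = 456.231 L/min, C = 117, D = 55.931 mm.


Q^1.85 = 83079
C^1.85 = 6701.1
D^4.87 = 3.2439e+08
p/m = 0.023123 bar/m
p_total = 0.023123 * 44.876 = 1.0376 bar

1.0376 bar


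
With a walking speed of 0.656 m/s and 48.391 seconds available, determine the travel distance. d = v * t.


d = 0.656 * 48.391 = 31.744 m

31.744 m


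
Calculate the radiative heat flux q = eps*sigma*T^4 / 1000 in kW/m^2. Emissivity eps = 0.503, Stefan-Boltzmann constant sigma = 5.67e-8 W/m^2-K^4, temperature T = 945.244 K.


T^4 = 7.9832e+11
q = 0.503 * 5.67e-8 * 7.9832e+11 / 1000 = 22.768 kW/m^2

22.768 kW/m^2


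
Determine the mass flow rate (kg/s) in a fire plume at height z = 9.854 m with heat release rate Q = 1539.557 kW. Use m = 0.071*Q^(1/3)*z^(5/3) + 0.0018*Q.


Q^(1/3) = 11.547
z^(5/3) = 45.292
First term = 0.071 * 11.547 * 45.292 = 37.132
Second term = 0.0018 * 1539.557 = 2.7712
m = 39.903 kg/s

39.903 kg/s


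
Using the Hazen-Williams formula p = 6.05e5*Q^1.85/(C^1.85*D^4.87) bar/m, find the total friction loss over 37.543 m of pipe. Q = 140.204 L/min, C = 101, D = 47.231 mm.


Q^1.85 = 9365.0
C^1.85 = 5105.0
D^4.87 = 1.4239e+08
p/m = 0.0077944 bar/m
p_total = 0.0077944 * 37.543 = 0.29262 bar

0.29262 bar


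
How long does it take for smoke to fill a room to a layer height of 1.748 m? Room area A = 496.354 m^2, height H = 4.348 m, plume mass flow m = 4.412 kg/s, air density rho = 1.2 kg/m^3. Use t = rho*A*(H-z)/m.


H - z = 2.6 m
t = 1.2 * 496.354 * 2.6 / 4.412 = 351.00 s

351.00 s


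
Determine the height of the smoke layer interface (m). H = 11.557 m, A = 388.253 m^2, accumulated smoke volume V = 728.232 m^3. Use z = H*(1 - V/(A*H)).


V/(A*H) = 0.16230
1 - 0.16230 = 0.83770
z = 11.557 * 0.83770 = 9.6813 m

9.6813 m


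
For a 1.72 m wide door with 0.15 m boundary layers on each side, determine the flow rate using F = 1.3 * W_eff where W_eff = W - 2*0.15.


W_eff = 1.72 - 0.30 = 1.42 m
F = 1.3 * 1.42 = 1.846 persons/s

1.846 persons/s


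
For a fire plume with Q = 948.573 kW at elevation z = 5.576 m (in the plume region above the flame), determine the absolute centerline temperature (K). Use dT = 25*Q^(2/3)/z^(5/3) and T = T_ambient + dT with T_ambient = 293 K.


Q^(2/3) = 96.541
z^(5/3) = 17.534
dT = 25 * 96.541 / 17.534 = 137.65 K
T = 293 + 137.65 = 430.65 K

430.65 K


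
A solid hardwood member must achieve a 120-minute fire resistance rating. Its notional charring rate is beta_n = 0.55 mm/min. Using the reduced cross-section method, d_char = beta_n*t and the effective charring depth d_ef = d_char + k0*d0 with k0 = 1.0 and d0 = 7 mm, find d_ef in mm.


d_char = 0.55 * 120 = 66 mm
d_ef = 66 + 1.0*7 = 73 mm

73 mm


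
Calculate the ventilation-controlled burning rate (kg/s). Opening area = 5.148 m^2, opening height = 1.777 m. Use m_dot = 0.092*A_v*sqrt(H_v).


sqrt(H_v) = 1.3330
m_dot = 0.092 * 5.148 * 1.3330 = 0.63135 kg/s

0.63135 kg/s


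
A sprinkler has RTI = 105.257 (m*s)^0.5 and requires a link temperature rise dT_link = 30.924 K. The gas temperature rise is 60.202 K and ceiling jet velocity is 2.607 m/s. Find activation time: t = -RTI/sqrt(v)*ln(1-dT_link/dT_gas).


dT_link/dT_gas = 0.51367
ln(1 - 0.51367) = -0.72087
t = -105.257 / sqrt(2.607) * -0.72087 = 46.993 s

46.993 s


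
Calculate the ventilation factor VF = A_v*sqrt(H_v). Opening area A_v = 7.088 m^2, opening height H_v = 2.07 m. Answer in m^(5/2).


sqrt(H_v) = 1.4387
VF = 7.088 * 1.4387 = 10.198 m^(5/2)

10.198 m^(5/2)


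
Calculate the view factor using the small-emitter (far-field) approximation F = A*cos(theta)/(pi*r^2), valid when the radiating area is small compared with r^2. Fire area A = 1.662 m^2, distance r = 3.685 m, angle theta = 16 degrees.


cos(16 deg) = 0.96126
pi*r^2 = 42.660
F = 1.662 * 0.96126 / 42.660 = 0.037450

0.037450


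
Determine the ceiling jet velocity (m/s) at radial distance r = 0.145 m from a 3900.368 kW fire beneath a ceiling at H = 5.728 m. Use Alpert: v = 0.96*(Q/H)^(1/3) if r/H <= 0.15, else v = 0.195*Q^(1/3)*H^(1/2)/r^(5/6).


r/H = 0.145 / 5.728 = 0.025314
r/H <= 0.15, so v = 0.96*(Q/H)^(1/3)
Q/H = 680.93
(Q/H)^(1/3) = 8.7977
v = 0.96 * 8.7977 = 8.4458 m/s

8.4458 m/s


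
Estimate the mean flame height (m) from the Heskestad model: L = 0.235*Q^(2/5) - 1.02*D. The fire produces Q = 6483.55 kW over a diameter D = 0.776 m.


Q^(2/5) = 33.475
0.235 * Q^(2/5) = 7.8667
1.02 * D = 0.79152
L = 7.0752 m

7.0752 m


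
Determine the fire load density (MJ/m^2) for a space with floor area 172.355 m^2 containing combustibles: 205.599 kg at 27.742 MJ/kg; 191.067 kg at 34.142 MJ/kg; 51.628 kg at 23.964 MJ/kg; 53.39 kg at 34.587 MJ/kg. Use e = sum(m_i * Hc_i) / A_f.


Total energy = 205.599*27.742 + 191.067*34.142 + 51.628*23.964 + 53.39*34.587
= 5703.727 + 6523.410 + 1237.213 + 1846.600
= 15310.95 MJ
e = 15310.95 / 172.355 = 88.834 MJ/m^2

88.834 MJ/m^2


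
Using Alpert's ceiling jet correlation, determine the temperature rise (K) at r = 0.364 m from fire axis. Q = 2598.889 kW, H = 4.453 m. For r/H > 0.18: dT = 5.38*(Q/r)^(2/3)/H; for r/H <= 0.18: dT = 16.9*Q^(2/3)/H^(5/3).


r/H = 0.364 / 4.453 = 0.081743
r/H <= 0.18, so dT = 16.9*Q^(2/3)/H^(5/3)
Q^(2/3) = 189.03
H^(5/3) = 12.053
dT = 16.9 * 189.03 / 12.053 = 265.05 K

265.05 K


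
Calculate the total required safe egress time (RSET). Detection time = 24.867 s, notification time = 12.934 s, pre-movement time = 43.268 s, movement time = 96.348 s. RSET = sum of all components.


Total = 24.867 + 12.934 + 43.268 + 96.348 = 177.417 s

177.417 s


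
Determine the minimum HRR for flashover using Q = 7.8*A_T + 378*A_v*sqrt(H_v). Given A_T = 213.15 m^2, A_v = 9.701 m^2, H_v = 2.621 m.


7.8*A_T = 1662.57
sqrt(H_v) = 1.6190
378*A_v*sqrt(H_v) = 5936.7
Q = 1662.57 + 5936.7 = 7599.2 kW

7599.2 kW


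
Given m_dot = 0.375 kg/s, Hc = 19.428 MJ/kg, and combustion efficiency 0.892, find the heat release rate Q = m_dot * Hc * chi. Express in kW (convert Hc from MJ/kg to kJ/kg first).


Hc = 19.428 MJ/kg = 19.428 * 1000 kJ/kg = 19428 kJ/kg
Q = 0.375 kg/s * 19428 kJ/kg * 0.892 = 6498.666 kW

6498.666 kW


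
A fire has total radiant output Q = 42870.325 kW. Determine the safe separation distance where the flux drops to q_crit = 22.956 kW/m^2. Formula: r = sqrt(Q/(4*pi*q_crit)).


4*pi*q_crit = 288.47
Q/(4*pi*q_crit) = 148.61
r = sqrt(148.61) = 12.191 m

12.191 m


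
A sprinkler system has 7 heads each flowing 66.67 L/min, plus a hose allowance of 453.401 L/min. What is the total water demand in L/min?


Sprinkler demand = 7 * 66.67 = 466.69 L/min
Total = 466.69 + 453.401 = 920.091 L/min

920.091 L/min


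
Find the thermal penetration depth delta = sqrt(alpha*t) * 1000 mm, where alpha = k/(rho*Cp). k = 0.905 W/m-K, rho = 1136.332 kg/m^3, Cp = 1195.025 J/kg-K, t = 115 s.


alpha = 0.905 / (1136.332 * 1195.025) = 6.6645e-07 m^2/s
alpha * t = 7.6642e-05
delta = sqrt(7.6642e-05) * 1000 = 8.7545 mm

8.7545 mm


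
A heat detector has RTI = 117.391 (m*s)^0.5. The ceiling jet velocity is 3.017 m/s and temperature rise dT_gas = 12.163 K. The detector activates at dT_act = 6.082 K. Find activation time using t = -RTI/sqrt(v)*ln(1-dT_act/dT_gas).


dT_act/dT_gas = 0.50004
ln(1 - 0.50004) = -0.69323
t = -117.391 / sqrt(3.017) * -0.69323 = 46.852 s

46.852 s


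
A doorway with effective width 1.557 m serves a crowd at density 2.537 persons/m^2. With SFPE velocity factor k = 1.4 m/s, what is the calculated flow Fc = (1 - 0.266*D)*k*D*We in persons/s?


1 - 0.266*D = 1 - 0.266*2.537 = 0.32516
Fs = 0.32516 * 1.4 * 2.537 = 1.1549 persons/(s*m)
Fc = 1.1549 * 1.557 = 1.7982 persons/s

1.7982 persons/s


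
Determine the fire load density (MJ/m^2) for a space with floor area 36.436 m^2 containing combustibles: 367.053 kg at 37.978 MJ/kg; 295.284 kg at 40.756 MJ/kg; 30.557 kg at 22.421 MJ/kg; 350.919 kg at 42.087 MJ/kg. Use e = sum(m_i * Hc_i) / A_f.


Total energy = 367.053*37.978 + 295.284*40.756 + 30.557*22.421 + 350.919*42.087
= 13939.94 + 12034.59 + 685.1185 + 14769.13
= 41428.78 MJ
e = 41428.78 / 36.436 = 1137.0 MJ/m^2

1137.0 MJ/m^2


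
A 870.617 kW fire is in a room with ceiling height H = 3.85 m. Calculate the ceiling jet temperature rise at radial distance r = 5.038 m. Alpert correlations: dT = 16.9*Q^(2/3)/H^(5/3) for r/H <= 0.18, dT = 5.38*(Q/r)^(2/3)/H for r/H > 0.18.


r/H = 5.038 / 3.85 = 1.3086
r/H > 0.18, so dT = 5.38*(Q/r)^(2/3)/H
Q/r = 172.81
(Q/r)^(2/3) = 31.025
dT = 5.38 * 31.025 / 3.85 = 43.355 K

43.355 K


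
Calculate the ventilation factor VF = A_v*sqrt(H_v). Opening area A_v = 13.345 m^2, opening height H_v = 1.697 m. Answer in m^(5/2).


sqrt(H_v) = 1.3027
VF = 13.345 * 1.3027 = 17.384 m^(5/2)

17.384 m^(5/2)


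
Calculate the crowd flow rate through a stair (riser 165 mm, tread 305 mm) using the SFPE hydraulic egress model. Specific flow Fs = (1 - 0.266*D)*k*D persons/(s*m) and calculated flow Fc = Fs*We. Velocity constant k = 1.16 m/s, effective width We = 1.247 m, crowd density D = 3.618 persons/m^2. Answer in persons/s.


1 - 0.266*D = 1 - 0.266*3.618 = 0.037612
Fs = 0.037612 * 1.16 * 3.618 = 0.15785 persons/(s*m)
Fc = 0.15785 * 1.247 = 0.19684 persons/s

0.19684 persons/s


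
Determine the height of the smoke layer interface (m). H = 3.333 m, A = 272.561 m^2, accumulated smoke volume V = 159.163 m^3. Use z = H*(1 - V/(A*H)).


V/(A*H) = 0.17520
1 - 0.17520 = 0.82480
z = 3.333 * 0.82480 = 2.7490 m

2.7490 m


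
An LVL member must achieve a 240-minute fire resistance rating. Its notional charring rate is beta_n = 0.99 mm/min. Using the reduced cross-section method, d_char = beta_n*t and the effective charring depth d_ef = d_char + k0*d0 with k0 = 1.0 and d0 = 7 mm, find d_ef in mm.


d_char = 0.99 * 240 = 237.6 mm
d_ef = 237.6 + 1.0*7 = 244.6 mm

244.6 mm


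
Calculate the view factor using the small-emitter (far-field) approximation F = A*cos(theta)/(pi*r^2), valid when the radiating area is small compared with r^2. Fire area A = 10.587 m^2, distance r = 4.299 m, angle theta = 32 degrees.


cos(32 deg) = 0.84805
pi*r^2 = 58.061
F = 10.587 * 0.84805 / 58.061 = 0.15464

0.15464


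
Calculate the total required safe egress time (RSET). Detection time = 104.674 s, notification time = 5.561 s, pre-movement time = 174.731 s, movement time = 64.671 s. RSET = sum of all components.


Total = 104.674 + 5.561 + 174.731 + 64.671 = 349.637 s

349.637 s


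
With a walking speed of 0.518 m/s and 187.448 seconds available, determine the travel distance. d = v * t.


d = 0.518 * 187.448 = 97.098 m

97.098 m


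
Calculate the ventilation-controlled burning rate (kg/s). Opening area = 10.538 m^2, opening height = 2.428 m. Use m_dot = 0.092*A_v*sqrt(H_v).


sqrt(H_v) = 1.5582
m_dot = 0.092 * 10.538 * 1.5582 = 1.5107 kg/s

1.5107 kg/s


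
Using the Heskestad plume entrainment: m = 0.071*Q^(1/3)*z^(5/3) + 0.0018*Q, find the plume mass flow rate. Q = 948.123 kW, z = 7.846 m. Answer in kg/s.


Q^(1/3) = 9.8240
z^(5/3) = 30.980
First term = 0.071 * 9.8240 * 30.980 = 21.609
Second term = 0.0018 * 948.123 = 1.7066
m = 23.315 kg/s

23.315 kg/s


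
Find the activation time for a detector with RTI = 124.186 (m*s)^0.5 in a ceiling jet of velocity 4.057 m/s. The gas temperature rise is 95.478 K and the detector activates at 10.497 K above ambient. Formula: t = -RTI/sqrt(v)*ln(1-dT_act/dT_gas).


dT_act/dT_gas = 0.10994
ln(1 - 0.10994) = -0.11647
t = -124.186 / sqrt(4.057) * -0.11647 = 7.1809 s

7.1809 s


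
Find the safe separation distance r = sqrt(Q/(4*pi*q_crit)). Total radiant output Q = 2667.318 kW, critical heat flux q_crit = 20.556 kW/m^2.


4*pi*q_crit = 258.31
Q/(4*pi*q_crit) = 10.326
r = sqrt(10.326) = 3.2134 m

3.2134 m


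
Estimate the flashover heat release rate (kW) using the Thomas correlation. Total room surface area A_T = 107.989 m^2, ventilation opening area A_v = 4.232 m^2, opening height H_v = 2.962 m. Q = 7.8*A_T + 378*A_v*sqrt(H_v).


7.8*A_T = 842.31
sqrt(H_v) = 1.7210
378*A_v*sqrt(H_v) = 2753.2
Q = 842.31 + 2753.2 = 3595.5 kW

3595.5 kW


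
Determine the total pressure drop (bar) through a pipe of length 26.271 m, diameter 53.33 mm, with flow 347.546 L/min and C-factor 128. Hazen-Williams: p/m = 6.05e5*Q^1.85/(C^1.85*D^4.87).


Q^1.85 = 50220
C^1.85 = 7913.0
D^4.87 = 2.5725e+08
p/m = 0.014926 bar/m
p_total = 0.014926 * 26.271 = 0.39212 bar

0.39212 bar


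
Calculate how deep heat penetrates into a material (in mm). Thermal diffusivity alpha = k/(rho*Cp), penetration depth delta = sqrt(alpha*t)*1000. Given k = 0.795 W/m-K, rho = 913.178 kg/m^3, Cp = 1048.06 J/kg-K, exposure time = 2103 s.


alpha = 0.795 / (913.178 * 1048.06) = 8.3066e-07 m^2/s
alpha * t = 0.0017469
delta = sqrt(0.0017469) * 1000 = 41.796 mm

41.796 mm


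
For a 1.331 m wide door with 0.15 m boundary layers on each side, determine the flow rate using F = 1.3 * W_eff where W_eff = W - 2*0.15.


W_eff = 1.331 - 0.30 = 1.031 m
F = 1.3 * 1.031 = 1.3403 persons/s

1.3403 persons/s


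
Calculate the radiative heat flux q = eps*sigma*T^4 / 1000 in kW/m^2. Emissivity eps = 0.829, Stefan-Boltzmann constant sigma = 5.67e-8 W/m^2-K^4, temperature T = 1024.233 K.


T^4 = 1.1005e+12
q = 0.829 * 5.67e-8 * 1.1005e+12 / 1000 = 51.729 kW/m^2

51.729 kW/m^2


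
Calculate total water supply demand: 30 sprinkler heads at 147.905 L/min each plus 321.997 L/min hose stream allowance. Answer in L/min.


Sprinkler demand = 30 * 147.905 = 4437.15 L/min
Total = 4437.15 + 321.997 = 4759.147 L/min

4759.147 L/min


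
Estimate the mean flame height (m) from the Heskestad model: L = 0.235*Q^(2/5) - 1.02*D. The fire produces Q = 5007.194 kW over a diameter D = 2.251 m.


Q^(2/5) = 30.188
0.235 * Q^(2/5) = 7.0942
1.02 * D = 2.2960
L = 4.7982 m

4.7982 m


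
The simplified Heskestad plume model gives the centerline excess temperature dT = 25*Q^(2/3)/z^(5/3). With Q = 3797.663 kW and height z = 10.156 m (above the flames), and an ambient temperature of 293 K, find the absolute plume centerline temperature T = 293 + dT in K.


Q^(2/3) = 243.41
z^(5/3) = 47.629
dT = 25 * 243.41 / 47.629 = 127.77 K
T = 293 + 127.77 = 420.77 K

420.77 K


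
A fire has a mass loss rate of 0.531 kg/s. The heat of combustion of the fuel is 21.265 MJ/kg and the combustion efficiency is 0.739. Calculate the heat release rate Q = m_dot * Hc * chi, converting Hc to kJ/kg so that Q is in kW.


Hc = 21.265 MJ/kg = 21.265 * 1000 kJ/kg = 21265 kJ/kg
Q = 0.531 kg/s * 21265 kJ/kg * 0.739 = 8344.6 kW

8344.6 kW


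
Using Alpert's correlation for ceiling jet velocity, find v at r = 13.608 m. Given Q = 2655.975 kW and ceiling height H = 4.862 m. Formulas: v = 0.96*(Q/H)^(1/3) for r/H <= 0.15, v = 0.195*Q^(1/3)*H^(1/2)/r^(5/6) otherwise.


r/H = 13.608 / 4.862 = 2.7988
r/H > 0.15, so v = 0.195*Q^(1/3)*H^(1/2)/r^(5/6)
Q^(1/3) = 13.849
H^(1/2) = 2.2050
r^(5/6) = 8.8070
v = 0.195 * 13.849 * 2.2050 / 8.8070 = 0.67612 m/s

0.67612 m/s


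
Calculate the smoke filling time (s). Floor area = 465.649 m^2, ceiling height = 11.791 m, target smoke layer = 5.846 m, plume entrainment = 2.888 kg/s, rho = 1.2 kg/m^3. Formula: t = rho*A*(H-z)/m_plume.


H - z = 5.945 m
t = 1.2 * 465.649 * 5.945 / 2.888 = 1150.3 s

1150.3 s


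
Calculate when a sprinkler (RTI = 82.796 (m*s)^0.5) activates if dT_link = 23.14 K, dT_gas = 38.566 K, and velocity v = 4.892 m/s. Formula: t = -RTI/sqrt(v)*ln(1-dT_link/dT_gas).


dT_link/dT_gas = 0.60001
ln(1 - 0.60001) = -0.91632
t = -82.796 / sqrt(4.892) * -0.91632 = 34.301 s

34.301 s


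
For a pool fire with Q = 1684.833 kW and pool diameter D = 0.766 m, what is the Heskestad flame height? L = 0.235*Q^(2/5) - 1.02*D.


Q^(2/5) = 19.526
0.235 * Q^(2/5) = 4.5887
1.02 * D = 0.78132
L = 3.8074 m

3.8074 m


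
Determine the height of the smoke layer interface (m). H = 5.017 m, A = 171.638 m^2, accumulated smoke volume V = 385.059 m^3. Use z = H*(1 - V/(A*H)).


V/(A*H) = 0.44717
1 - 0.44717 = 0.55283
z = 5.017 * 0.55283 = 2.7736 m

2.7736 m


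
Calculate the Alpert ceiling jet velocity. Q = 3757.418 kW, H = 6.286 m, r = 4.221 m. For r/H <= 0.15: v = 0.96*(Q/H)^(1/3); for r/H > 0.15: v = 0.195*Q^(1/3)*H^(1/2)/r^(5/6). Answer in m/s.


r/H = 4.221 / 6.286 = 0.67149
r/H > 0.15, so v = 0.195*Q^(1/3)*H^(1/2)/r^(5/6)
Q^(1/3) = 15.546
H^(1/2) = 2.5072
r^(5/6) = 3.3203
v = 0.195 * 15.546 * 2.5072 / 3.3203 = 2.2891 m/s

2.2891 m/s


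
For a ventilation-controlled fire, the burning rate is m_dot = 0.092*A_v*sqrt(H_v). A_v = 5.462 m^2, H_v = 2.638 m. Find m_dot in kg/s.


sqrt(H_v) = 1.6242
m_dot = 0.092 * 5.462 * 1.6242 = 0.81616 kg/s

0.81616 kg/s


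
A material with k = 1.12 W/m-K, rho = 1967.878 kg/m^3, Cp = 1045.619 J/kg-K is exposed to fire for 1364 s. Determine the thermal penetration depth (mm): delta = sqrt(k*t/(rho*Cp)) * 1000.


alpha = 1.12 / (1967.878 * 1045.619) = 5.4431e-07 m^2/s
alpha * t = 0.00074244
delta = sqrt(0.00074244) * 1000 = 27.248 mm

27.248 mm


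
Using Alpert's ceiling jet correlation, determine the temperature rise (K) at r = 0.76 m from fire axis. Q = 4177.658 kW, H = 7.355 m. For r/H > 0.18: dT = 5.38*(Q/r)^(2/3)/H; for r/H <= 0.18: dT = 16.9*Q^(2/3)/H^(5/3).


r/H = 0.76 / 7.355 = 0.10333
r/H <= 0.18, so dT = 16.9*Q^(2/3)/H^(5/3)
Q^(2/3) = 259.39
H^(5/3) = 27.817
dT = 16.9 * 259.39 / 27.817 = 157.59 K

157.59 K


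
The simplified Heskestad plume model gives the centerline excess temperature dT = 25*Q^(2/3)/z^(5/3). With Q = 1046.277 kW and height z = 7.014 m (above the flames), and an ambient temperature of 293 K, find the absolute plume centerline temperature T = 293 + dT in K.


Q^(2/3) = 103.06
z^(5/3) = 25.701
dT = 25 * 103.06 / 25.701 = 100.25 K
T = 293 + 100.25 = 393.25 K

393.25 K


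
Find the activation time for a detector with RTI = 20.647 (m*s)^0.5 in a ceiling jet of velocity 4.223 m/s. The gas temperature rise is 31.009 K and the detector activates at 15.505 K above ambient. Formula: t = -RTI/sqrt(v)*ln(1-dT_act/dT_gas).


dT_act/dT_gas = 0.50002
ln(1 - 0.50002) = -0.69318
t = -20.647 / sqrt(4.223) * -0.69318 = 6.9645 s

6.9645 s


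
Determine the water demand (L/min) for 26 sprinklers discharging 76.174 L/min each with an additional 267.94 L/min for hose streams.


Sprinkler demand = 26 * 76.174 = 1980.524 L/min
Total = 1980.524 + 267.94 = 2248.464 L/min

2248.464 L/min


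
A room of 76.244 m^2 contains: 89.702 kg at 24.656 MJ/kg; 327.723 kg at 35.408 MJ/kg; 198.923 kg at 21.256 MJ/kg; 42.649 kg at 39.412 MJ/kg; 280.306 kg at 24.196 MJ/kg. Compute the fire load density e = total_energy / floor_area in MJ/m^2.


Total energy = 89.702*24.656 + 327.723*35.408 + 198.923*21.256 + 42.649*39.412 + 280.306*24.196
= 2211.693 + 11604.02 + 4228.307 + 1680.882 + 6782.284
= 26507.18 MJ
e = 26507.18 / 76.244 = 347.66 MJ/m^2

347.66 MJ/m^2


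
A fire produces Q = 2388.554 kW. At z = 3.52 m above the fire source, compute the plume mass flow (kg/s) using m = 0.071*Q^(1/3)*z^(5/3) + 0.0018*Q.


Q^(1/3) = 13.367
z^(5/3) = 8.1453
First term = 0.071 * 13.367 * 8.1453 = 7.7305
Second term = 0.0018 * 2388.554 = 4.2994
m = 12.030 kg/s

12.030 kg/s


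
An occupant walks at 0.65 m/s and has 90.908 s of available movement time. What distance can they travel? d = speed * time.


d = 0.65 * 90.908 = 59.090 m

59.090 m


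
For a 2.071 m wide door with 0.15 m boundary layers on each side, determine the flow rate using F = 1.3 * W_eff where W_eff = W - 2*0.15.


W_eff = 2.071 - 0.30 = 1.771 m
F = 1.3 * 1.771 = 2.3023 persons/s

2.3023 persons/s


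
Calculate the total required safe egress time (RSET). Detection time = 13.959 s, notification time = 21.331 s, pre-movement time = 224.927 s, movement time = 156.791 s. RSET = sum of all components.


Total = 13.959 + 21.331 + 224.927 + 156.791 = 417.008 s

417.008 s


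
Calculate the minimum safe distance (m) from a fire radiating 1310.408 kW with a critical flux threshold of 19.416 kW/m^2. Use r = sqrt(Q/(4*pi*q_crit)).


4*pi*q_crit = 243.99
Q/(4*pi*q_crit) = 5.3708
r = sqrt(5.3708) = 2.3175 m

2.3175 m


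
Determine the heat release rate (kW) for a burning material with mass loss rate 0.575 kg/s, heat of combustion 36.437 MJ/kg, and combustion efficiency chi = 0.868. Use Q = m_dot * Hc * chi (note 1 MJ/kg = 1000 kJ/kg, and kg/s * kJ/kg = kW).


Hc = 36.437 MJ/kg = 36.437 * 1000 kJ/kg = 36437 kJ/kg
Q = 0.575 kg/s * 36437 kJ/kg * 0.868 = 18186 kW

18186 kW


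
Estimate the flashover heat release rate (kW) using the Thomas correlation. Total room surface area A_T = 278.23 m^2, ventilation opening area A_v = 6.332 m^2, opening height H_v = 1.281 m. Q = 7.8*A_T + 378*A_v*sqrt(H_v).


7.8*A_T = 2170.194
sqrt(H_v) = 1.1318
378*A_v*sqrt(H_v) = 2709.0
Q = 2170.194 + 2709.0 = 4879.2 kW

4879.2 kW


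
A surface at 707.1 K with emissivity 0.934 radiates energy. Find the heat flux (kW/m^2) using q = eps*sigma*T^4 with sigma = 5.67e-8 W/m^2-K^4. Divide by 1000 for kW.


T^4 = 2.4999e+11
q = 0.934 * 5.67e-8 * 2.4999e+11 / 1000 = 13.239 kW/m^2

13.239 kW/m^2


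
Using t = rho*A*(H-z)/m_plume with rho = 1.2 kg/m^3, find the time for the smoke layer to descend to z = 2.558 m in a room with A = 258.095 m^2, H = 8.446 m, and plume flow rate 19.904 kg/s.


H - z = 5.888 m
t = 1.2 * 258.095 * 5.888 / 19.904 = 91.620 s

91.620 s


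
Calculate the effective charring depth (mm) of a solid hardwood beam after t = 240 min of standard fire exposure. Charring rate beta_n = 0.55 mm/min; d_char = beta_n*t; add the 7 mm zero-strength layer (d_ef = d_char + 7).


d_char = 0.55 * 240 = 132 mm
d_ef = 132 + 1.0*7 = 139 mm

139 mm


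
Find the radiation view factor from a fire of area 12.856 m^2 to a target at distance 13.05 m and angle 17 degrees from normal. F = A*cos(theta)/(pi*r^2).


cos(17 deg) = 0.95630
pi*r^2 = 535.02
F = 12.856 * 0.95630 / 535.02 = 0.022979

0.022979


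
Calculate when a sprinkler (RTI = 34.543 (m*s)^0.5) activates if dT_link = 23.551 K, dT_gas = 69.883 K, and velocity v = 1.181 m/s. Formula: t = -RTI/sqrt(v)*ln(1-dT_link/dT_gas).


dT_link/dT_gas = 0.33701
ln(1 - 0.33701) = -0.41099
t = -34.543 / sqrt(1.181) * -0.41099 = 13.064 s

13.064 s


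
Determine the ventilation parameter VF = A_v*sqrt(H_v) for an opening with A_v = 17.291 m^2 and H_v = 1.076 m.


sqrt(H_v) = 1.0373
VF = 17.291 * 1.0373 = 17.936 m^(5/2)

17.936 m^(5/2)


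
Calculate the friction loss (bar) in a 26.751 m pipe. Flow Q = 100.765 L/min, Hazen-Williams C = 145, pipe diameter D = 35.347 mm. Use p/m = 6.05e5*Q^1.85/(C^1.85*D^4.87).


Q^1.85 = 5083.0
C^1.85 = 9966.2
D^4.87 = 3.4712e+07
p/m = 0.0088894 bar/m
p_total = 0.0088894 * 26.751 = 0.23780 bar

0.23780 bar


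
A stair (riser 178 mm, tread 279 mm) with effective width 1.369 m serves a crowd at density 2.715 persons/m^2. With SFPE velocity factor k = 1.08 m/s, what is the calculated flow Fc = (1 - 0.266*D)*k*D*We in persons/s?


1 - 0.266*D = 1 - 0.266*2.715 = 0.27781
Fs = 0.27781 * 1.08 * 2.715 = 0.81459 persons/(s*m)
Fc = 0.81459 * 1.369 = 1.1152 persons/s

1.1152 persons/s


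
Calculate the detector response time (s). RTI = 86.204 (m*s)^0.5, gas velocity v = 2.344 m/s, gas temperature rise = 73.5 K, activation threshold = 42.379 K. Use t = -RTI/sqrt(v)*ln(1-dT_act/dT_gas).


dT_act/dT_gas = 0.57659
ln(1 - 0.57659) = -0.85940
t = -86.204 / sqrt(2.344) * -0.85940 = 48.389 s

48.389 s


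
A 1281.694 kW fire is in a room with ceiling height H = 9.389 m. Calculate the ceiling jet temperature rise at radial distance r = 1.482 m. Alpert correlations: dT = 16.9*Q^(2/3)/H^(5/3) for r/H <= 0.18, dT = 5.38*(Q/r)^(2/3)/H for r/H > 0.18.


r/H = 1.482 / 9.389 = 0.15784
r/H <= 0.18, so dT = 16.9*Q^(2/3)/H^(5/3)
Q^(2/3) = 117.99
H^(5/3) = 41.786
dT = 16.9 * 117.99 / 41.786 = 47.721 K

47.721 K


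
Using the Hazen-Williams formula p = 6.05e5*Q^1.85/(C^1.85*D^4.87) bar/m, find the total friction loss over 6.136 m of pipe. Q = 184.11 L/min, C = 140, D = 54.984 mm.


Q^1.85 = 15502
C^1.85 = 9339.8
D^4.87 = 2.9850e+08
p/m = 0.0033640 bar/m
p_total = 0.0033640 * 6.136 = 0.020642 bar

0.020642 bar


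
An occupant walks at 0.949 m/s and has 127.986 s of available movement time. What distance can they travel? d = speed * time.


d = 0.949 * 127.986 = 121.46 m

121.46 m


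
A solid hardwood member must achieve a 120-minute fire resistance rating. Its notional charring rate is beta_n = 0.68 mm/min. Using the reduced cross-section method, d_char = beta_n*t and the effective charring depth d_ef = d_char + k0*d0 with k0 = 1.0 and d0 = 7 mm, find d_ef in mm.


d_char = 0.68 * 120 = 81.6 mm
d_ef = 81.6 + 1.0*7 = 88.6 mm

88.6 mm


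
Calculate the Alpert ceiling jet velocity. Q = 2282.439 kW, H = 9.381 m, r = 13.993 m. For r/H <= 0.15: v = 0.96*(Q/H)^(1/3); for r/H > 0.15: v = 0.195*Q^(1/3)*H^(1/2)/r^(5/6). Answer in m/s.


r/H = 13.993 / 9.381 = 1.4916
r/H > 0.15, so v = 0.195*Q^(1/3)*H^(1/2)/r^(5/6)
Q^(1/3) = 13.166
H^(1/2) = 3.0628
r^(5/6) = 9.0142
v = 0.195 * 13.166 * 3.0628 / 9.0142 = 0.87237 m/s

0.87237 m/s


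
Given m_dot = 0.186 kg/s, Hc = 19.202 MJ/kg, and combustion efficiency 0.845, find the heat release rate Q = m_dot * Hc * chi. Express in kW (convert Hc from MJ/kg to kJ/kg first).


Hc = 19.202 MJ/kg = 19.202 * 1000 kJ/kg = 19202 kJ/kg
Q = 0.186 kg/s * 19202 kJ/kg * 0.845 = 3018.0 kW

3018.0 kW
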